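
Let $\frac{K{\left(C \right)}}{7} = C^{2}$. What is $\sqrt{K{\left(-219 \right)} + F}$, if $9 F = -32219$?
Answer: $\frac{2 \sqrt{747331}}{3} \approx 576.32$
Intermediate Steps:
$F = - \frac{32219}{9}$ ($F = \frac{1}{9} \left(-32219\right) = - \frac{32219}{9} \approx -3579.9$)
$K{\left(C \right)} = 7 C^{2}$
$\sqrt{K{\left(-219 \right)} + F} = \sqrt{7 \left(-219\right)^{2} - \frac{32219}{9}} = \sqrt{7 \cdot 47961 - \frac{32219}{9}} = \sqrt{335727 - \frac{32219}{9}} = \sqrt{\frac{2989324}{9}} = \frac{2 \sqrt{747331}}{3}$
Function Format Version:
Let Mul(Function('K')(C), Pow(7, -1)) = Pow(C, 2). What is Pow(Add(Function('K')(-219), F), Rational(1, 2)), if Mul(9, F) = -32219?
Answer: Mul(Rational(2, 3), Pow(747331, Rational(1, 2))) ≈ 576.32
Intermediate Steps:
F = Rational(-32219, 9) (F = Mul(Rational(1, 9), -32219) = Rational(-32219, 9) ≈ -3579.9)
Function('K')(C) = Mul(7, Pow(C, 2))
Pow(Add(Function('K')(-219), F), Rational(1, 2)) = Pow(Add(Mul(7, Pow(-219, 2)), Rational(-32219, 9)), Rational(1, 2)) = Pow(Add(Mul(7, 47961), Rational(-32219, 9)), Rational(1, 2)) = Pow(Add(335727, Rational(-32219, 9)), Rational(1, 2)) = Pow(Rational(2989324, 9), Rational(1, 2)) = Mul(Rational(2, 3), Pow(747331, Rational(1, 2)))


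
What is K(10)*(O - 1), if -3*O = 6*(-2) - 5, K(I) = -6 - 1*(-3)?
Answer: -14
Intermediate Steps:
K(I) = -3 (K(I) = -6 + 3 = -3)
O = 17/3 (O = -(6*(-2) - 5)/3 = -(-12 - 5)/3 = -1/3*(-17) = 17/3 ≈ 5.6667)
K(10)*(O - 1) = -3*(17/3 - 1) = -3*14/3 = -14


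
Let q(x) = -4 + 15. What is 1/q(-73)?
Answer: 1/11 ≈ 0.090909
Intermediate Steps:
q(x) = 11
1/q(-73) = 1/11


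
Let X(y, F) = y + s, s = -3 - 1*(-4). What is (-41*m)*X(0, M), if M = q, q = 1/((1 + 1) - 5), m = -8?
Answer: 328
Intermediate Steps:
q = -⅓ (q = 1/(2 - 5) = 1/(-3) = -⅓ ≈ -0.33333)
s = 1 (s = -3 + 4 = 1)
M = -⅓ ≈ -0.33333
X(y, F) = 1 + y (X(y, F) = y + 1 = 1 + y)
(-41*m)*X(0, M) = (-41*(-8))*(1 + 0) = 328*1 = 328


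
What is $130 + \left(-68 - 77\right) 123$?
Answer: $-17705$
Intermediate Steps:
$130 + \left(-68 - 77\right) 123 = 130 - 17835 = -17705$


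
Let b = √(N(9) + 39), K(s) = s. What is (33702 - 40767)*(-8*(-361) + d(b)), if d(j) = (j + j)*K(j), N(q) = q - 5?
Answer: -21011310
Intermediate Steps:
N(q) = -5 + q
b = √43 (b = √((-5 + 9) + 39) = √(4 + 39) = √43 ≈ 6.5574)
d(j) = 2*j² (d(j) = (j + j)*j = (2*j)*j = 2*j²)
(33702 - 40767)*(-8*(-361) + d(b)) = (33702 - 40767)*(-8*(-361) + 2*(√43)²) = -7065*(2888 + 2*43) = -7065*(2888 + 86) = -7065*2974 = -21011310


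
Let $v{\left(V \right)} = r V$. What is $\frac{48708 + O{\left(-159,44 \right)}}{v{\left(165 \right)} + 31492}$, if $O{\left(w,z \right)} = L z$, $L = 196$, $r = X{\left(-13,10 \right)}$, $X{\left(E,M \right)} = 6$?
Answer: $\frac{28666}{16241} \approx 1.765$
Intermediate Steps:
$r = 6$
$O{\left(w,z \right)} = 196 z$
$v{\left(V \right)} = 6 V$
$\frac{48708 + O{\left(-159,44 \right)}}{v{\left(165 \right)} + 31492} = \frac{48708 + 196 \cdot 44}{6 \cdot 165 + 31492} = \frac{48708 + 8624}{990 + 31492} = \frac{57332}{32482} = 57332 \cdot \frac{1}{32482} = \frac{28666}{16241}$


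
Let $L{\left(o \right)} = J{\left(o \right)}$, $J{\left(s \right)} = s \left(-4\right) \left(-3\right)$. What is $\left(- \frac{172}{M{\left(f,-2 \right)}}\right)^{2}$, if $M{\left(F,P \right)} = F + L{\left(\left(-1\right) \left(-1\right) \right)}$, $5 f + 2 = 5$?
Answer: $\frac{739600}{3969} \approx 186.34$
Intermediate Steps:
$J{\left(s \right)} = 12 s$ ($J{\left(s \right)} = - 4 s \left(-3\right) = 12 s$)
$f = \frac{3}{5}$ ($f = - \frac{2}{5} + \frac{1}{5} \cdot 5 = - \frac{2}{5} + 1 = \frac{3}{5} \approx 0.6$)
$L{\left(o \right)} = 12 o$
$M{\left(F,P \right)} = 12 + F$ ($M{\left(F,P \right)} = F + 12 \left(\left(-1\right) \left(-1\right)\right) = F + 12 \cdot 1 = F + 12 = 12 + F$)
$\left(- \frac{172}{M{\left(f,-2 \right)}}\right)^{2} = \left(- \frac{172}{12 + \frac{3}{5}}\right)^{2} = \left(- \frac{172}{\frac{63}{5}}\right)^{2} = \left(- \frac{172 \cdot 5}{63}\right)^{2} = \left(\left(-1\right) \frac{860}{63}\right)^{2} = \left(- \frac{860}{63}\right)^{2} = \frac{739600}{3969}$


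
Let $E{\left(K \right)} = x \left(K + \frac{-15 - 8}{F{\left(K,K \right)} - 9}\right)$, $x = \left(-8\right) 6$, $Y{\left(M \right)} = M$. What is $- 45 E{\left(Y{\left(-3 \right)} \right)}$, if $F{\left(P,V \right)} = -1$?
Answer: $-1512$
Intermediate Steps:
$x = -48$
$E{\left(K \right)} = - \frac{552}{5} - 48 K$ ($E{\left(K \right)} = - 48 \left(K + \frac{-15 - 8}{-1 - 9}\right) = - 48 \left(K - \frac{23}{-10}\right) = - 48 \left(K - - \frac{23}{10}\right) = - 48 \left(K + \frac{23}{10}\right) = - 48 \left(\frac{23}{10} + K\right) = - \frac{552}{5} - 48 K$)
$- 45 E{\left(Y{\left(-3 \right)} \right)} = - 45 \left(- \frac{552}{5} - -144\right) = - 45 \left(- \frac{552}{5} + 144\right) = \left(-45\right) \frac{168}{5} = -1512$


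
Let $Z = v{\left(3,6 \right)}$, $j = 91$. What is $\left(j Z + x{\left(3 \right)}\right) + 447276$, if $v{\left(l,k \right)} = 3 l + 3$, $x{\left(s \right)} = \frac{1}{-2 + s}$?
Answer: $448369$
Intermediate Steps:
$v{\left(l,k \right)} = 3 + 3 l$
$Z = 12$ ($Z = 3 + 3 \cdot 3 = 3 + 9 = 12$)
$\left(j Z + x{\left(3 \right)}\right) + 447276 = \left(91 \cdot 12 + \frac{1}{-2 + 3}\right) + 447276 = \left(1092 + 1^{-1}\right) + 447276 = \left(1092 + 1\right) + 447276 = 1093 + 447276 = 448369$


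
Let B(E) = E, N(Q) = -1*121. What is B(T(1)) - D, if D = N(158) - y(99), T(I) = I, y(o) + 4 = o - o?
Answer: 118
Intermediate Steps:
N(Q) = -121
y(o) = -4 (y(o) = -4 + (o - o) = -4 + 0 = -4)
D = -117 (D = -121 - 1*(-4) = -121 + 4 = -117)
B(T(1)) - D = 1 - 1*(-117) = 1 + 117 = 118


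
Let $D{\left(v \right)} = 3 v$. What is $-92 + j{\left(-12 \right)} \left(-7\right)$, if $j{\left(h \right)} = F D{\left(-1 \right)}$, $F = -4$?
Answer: $-176$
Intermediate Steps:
$j{\left(h \right)} = 12$ ($j{\left(h \right)} = - 4 \cdot 3 \left(-1\right) = \left(-4\right) \left(-3\right) = 12$)
$-92 + j{\left(-12 \right)} \left(-7\right) = -92 + 12 \left(-7\right) = -92 - 84 = -176$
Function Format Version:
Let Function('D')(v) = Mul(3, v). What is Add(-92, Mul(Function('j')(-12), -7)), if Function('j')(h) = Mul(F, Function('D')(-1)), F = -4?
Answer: -176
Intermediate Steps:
Function('j')(h) = 12 (Function('j')(h) = Mul(-4, Mul(3, -1)) = Mul(-4, -3) = 12)
Add(-92, Mul(Function('j')(-12), -7)) = Add(-92, Mul(12, -7)) = Add(-92, -84) = -176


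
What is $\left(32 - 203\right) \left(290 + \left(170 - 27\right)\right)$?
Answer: $-74043$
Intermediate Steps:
$\left(32 - 203\right) \left(290 + \left(170 - 27\right)\right) = - 171 \left(290 + 143\right) = \left(-171\right) 433 = -74043$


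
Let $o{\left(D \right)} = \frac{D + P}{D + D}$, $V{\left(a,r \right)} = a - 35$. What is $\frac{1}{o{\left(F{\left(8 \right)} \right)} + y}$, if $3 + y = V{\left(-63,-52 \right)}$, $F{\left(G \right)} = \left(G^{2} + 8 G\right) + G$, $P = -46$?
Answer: $- \frac{136}{13691} \approx -0.0099335$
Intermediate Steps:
$V{\left(a,r \right)} = -35 + a$
$F{\left(G \right)} = G^{2} + 9 G$
$o{\left(D \right)} = \frac{-46 + D}{2 D}$ ($o{\left(D \right)} = \frac{D - 46}{D + D} = \frac{-46 + D}{2 D}$)
$y = -101$ ($y = -3 - 98 = -101$)
$\frac{1}{o{\left(F{\left(8 \right)} \right)} + y} = \frac{1}{\frac{-46 + 8 \left(9 + 8\right)}{2 \cdot 8 \left(9 + 8\right)} - 101} = \frac{1}{\frac{-46 + 8 \cdot 17}{2 \cdot 8 \cdot 17} - 101} = \frac{1}{\frac{-46 + 136}{2 \cdot 136} - 101} = \frac{1}{\frac{1}{2} \cdot \frac{1}{136} \cdot 90 - 101} = \frac{1}{\frac{45}{136} - 101} = \frac{1}{- \frac{13691}{136}} = - \frac{136}{13691}$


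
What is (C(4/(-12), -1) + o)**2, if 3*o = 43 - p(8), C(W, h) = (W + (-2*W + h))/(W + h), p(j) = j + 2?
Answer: 529/4 ≈ 132.25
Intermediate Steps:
p(j) = 2 + j
C(W, h) = (h - W)/(W + h) (C(W, h) = (W + (h - 2*W))/(W + h) = (h - W)/(W + h))
o = 11 (o = (43 - (2 + 8))/3 = (43 - 1*10)/3 = (43 - 10)/3 = (1/3)*33 = 11)
(C(4/(-12), -1) + o)**2 = ((-1 - 4/(-12))/(4/(-12) - 1) + 11)**2 = ((-1 - 4*(-1)/12)/(4*(-1/12) - 1) + 11)**2 = ((-1 - 1*(-1/3))/(-1/3 - 1) + 11)**2 = ((-1 + 1/3)/(-4/3) + 11)**2 = (-3/4*(-2/3) + 11)**2 = (1/2 + 11)**2 = (23/2)**2 = 529/4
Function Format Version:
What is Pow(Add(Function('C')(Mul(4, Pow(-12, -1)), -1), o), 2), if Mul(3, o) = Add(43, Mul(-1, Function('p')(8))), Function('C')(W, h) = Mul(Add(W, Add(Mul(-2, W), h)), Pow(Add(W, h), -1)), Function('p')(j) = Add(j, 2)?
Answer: Rational(529, 4) ≈ 132.25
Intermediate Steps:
Function('p')(j) = Add(2, j)
Function('C')(W, h) = Mul(Pow(Add(W, h), -1), Add(h, Mul(-1, W))) (Function('C')(W, h) = Mul(Add(W, Add(h, Mul(-2, W))), Pow(Add(W, h), -1)) = Mul(Add(h, Mul(-1, W)), Pow(Add(W, h), -1)) = Mul(Pow(Add(W, h), -1), Add(h, Mul(-1, W))))
o = 11 (o = Mul(Rational(1, 3), Add(43, Mul(-1, Add(2, 8)))) = Mul(Rational(1, 3), Add(43, Mul(-1, 10))) = Mul(Rational(1, 3), Add(43, -10)) = Mul(Rational(1, 3), 33) = 11)
Pow(Add(Function('C')(Mul(4, Pow(-12, -1)), -1), o), 2) = Pow(Add(Mul(Pow(Add(Mul(4, Pow(-12, -1)), -1), -1), Add(-1, Mul(-1, Mul(4, Pow(-12, -1))))), 11), 2) = Pow(Add(Mul(Pow(Add(Mul(4, Rational(-1, 12)), -1), -1), Add(-1, Mul(-1, Mul(4, Rational(-1, 12))))), 11), 2) = Pow(Add(Mul(Pow(Add(Rational(-1, 3), -1), -1), Add(-1, Mul(-1, Rational(-1, 3)))), 11), 2) = Pow(Add(Mul(Pow(Rational(-4, 3), -1), Add(-1, Rational(1, 3))), 11), 2) = Pow(Add(Mul(Rational(-3, 4), Rational(-2, 3)), 11), 2) = Pow(Add(Rational(1, 2), 11), 2) = Pow(Rational(23, 2), 2) = Rational(529, 4)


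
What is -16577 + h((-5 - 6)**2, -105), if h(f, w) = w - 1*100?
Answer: -16782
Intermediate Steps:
h(f, w) = -100 + w (h(f, w) = w - 100 = -100 + w)
-16577 + h((-5 - 6)**2, -105) = -16577 + (-100 - 105) = -16577 - 205 = -16782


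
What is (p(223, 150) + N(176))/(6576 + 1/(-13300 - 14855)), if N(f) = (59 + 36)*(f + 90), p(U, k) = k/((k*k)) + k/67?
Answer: 476731847759/124048676930 ≈ 3.8431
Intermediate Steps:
p(U, k) = 1/k + k/67 (p(U, k) = k/(k²) + k*(1/67) = k/k² + k/67 = 1/k + k/67)
N(f) = 8550 + 95*f (N(f) = 95*(90 + f) = 8550 + 95*f)
(p(223, 150) + N(176))/(6576 + 1/(-13300 - 14855)) = ((1/150 + (1/67)*150) + (8550 + 95*176))/(6576 + 1/(-13300 - 14855)) = ((1/150 + 150/67) + (8550 + 16720))/(6576 + 1/(-28155)) = (22567/10050 + 25270)/(6576 - 1/28155) = 253986067/(10050*(185147279/28155)) = (253986067/10050)*(28155/185147279) = 476731847759/124048676930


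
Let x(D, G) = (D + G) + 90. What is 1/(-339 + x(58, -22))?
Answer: -1/213 ≈ -0.0046948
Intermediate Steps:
x(D, G) = 90 + D + G
1/(-339 + x(58, -22)) = 1/(-339 + (90 + 58 - 22)) = 1/(-339 + 126) = 1/(-213) = -1/213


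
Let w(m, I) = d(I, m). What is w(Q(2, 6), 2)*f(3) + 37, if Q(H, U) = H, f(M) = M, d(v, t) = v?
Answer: 43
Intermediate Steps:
w(m, I) = I
w(Q(2, 6), 2)*f(3) + 37 = 2*3 + 37 = 6 + 37 = 43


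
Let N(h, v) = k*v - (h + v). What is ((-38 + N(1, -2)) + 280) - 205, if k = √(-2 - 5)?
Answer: 38 - 2*I*√7 ≈ 38.0 - 5.2915*I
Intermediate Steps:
k = I*√7 (k = √(-7) = I*√7 ≈ 2.6458*I)
N(h, v) = -h - v + I*v*√7 (N(h, v) = (I*√7)*v - (h + v) = I*v*√7 + (-h - v) = -h - v + I*v*√7)
((-38 + N(1, -2)) + 280) - 205 = ((-38 + (-1*1 - 1*(-2) + I*(-2)*√7)) + 280) - 205 = ((-38 + (-1 + 2 - 2*I*√7)) + 280) - 205 = ((-38 + (1 - 2*I*√7)) + 280) - 205 = ((-37 - 2*I*√7) + 280) - 205 = (243 - 2*I*√7) - 205 = 38 - 2*I*√7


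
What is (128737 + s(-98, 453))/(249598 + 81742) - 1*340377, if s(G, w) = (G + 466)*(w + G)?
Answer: -112780255803/331340 ≈ -3.4038e+5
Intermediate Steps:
s(G, w) = (466 + G)*(G + w)
(128737 + s(-98, 453))/(249598 + 81742) - 1*340377 = (128737 + ((-98)² + 466*(-98) + 466*453 - 98*453))/(249598 + 81742) - 1*340377 = (128737 + (9604 - 45668 + 211098 - 44394))/331340 - 340377 = (128737 + 130640)*(1/331340) - 340377 = 259377*(1/331340) - 340377 = 259377/331340 - 340377 = -112780255803/331340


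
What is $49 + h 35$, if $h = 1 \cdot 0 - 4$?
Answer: $-91$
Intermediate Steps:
$h = -4$ ($h = 0 - 4 = -4$)
$49 + h 35 = 49 - 140 = -91$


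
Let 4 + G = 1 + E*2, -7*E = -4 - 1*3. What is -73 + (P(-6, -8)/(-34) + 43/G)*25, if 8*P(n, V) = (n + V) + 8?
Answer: -156053/136 ≈ -1147.4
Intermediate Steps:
E = 1 (E = -(-4 - 1*3)/7 = -(-4 - 3)/7 = -⅐*(-7) = 1)
P(n, V) = 1 + V/8 + n/8 (P(n, V) = ((n + V) + 8)/8 = ((V + n) + 8)/8 = (8 + V + n)/8 = 1 + V/8 + n/8)
G = -1 (G = -4 + (1 + 1*2) = -4 + (1 + 2) = -4 + 3 = -1)
-73 + (P(-6, -8)/(-34) + 43/G)*25 = -73 + ((1 + (⅛)*(-8) + (⅛)*(-6))/(-34) + 43/(-1))*25 = -73 + ((1 - 1 - ¾)*(-1/34) + 43*(-1))*25 = -73 + (-¾*(-1/34) - 43)*25 = -73 + (3/136 - 43)*25 = -73 - 5845/136*25 = -73 - 146125/136 = -156053/136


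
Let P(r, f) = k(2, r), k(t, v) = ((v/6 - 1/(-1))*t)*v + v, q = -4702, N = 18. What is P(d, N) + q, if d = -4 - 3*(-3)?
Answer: -14036/3 ≈ -4678.7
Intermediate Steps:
k(t, v) = v + t*v*(1 + v/6) (k(t, v) = ((v*(⅙) - 1*(-1))*t)*v + v = ((v/6 + 1)*t)*v + v = ((1 + v/6)*t)*v + v = (t*(1 + v/6))*v + v = t*v*(1 + v/6) + v = v + t*v*(1 + v/6))
d = 5 (d = -4 + 9 = 5)
P(r, f) = r*(18 + 2*r)/6 (P(r, f) = r*(6 + 6*2 + 2*r)/6 = r*(6 + 12 + 2*r)/6 = r*(18 + 2*r)/6)
P(d, N) + q = (⅓)*5*(9 + 5) - 4702 = (⅓)*5*14 - 4702 = 70/3 - 4702 = -14036/3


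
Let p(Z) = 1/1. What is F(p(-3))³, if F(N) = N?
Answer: 1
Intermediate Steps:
p(Z) = 1
F(p(-3))³ = 1³ = 1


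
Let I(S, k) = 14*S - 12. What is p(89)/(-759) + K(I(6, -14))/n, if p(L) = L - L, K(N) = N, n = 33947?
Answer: 72/33947 ≈ 0.0021210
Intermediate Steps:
I(S, k) = -12 + 14*S
p(L) = 0
p(89)/(-759) + K(I(6, -14))/n = 0/(-759) + (-12 + 14*6)/33947 = 0*(-1/759) + (-12 + 84)*(1/33947) = 0 + 72*(1/33947) = 0 + 72/33947 = 72/33947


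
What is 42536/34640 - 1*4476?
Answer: -19375763/4330 ≈ -4474.8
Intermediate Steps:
42536/34640 - 1*4476 = 42536*(1/34640) - 4476 = 5317/4330 - 4476 = -19375763/4330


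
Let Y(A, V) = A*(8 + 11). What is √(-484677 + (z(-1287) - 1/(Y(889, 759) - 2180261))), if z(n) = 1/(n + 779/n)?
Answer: I*√389328887736334264770398465195/896256067190 ≈ 696.19*I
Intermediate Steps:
Y(A, V) = 19*A (Y(A, V) = A*19 = 19*A)
√(-484677 + (z(-1287) - 1/(Y(889, 759) - 2180261))) = √(-484677 + (-1287/(779 + (-1287)²) - 1/(19*889 - 2180261))) = √(-484677 + (-1287/(779 + 1656369) - 1/(16891 - 2180261))) = √(-484677 + (-1287/1657148 - 1/(-2163370))) = √(-484677 + (-1287*1/1657148 - 1*(-1/2163370))) = √(-484677 + (-1287/1657148 + 1/2163370)) = √(-484677 - 1391300021/1792512134380) = √(-868789405146195281/1792512134380) = I*√389328887736334264770398465195/896256067190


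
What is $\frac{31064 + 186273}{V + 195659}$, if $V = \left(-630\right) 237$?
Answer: $\frac{217337}{46349} \approx 4.6891$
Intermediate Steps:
$V = -149310$
$\frac{31064 + 186273}{V + 195659} = \frac{31064 + 186273}{-149310 + 195659} = \frac{217337}{46349}$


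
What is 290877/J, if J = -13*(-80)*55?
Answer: 290877/57200 ≈ 5.0853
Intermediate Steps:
J = 57200 (J = 1040*55 = 57200)
290877/J = 290877/57200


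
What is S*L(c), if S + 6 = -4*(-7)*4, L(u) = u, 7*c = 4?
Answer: 424/7 ≈ 60.571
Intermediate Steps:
c = 4/7 (c = (⅐)*4 = 4/7 ≈ 0.57143)
S = 106 (S = -6 - 4*(-7)*4 = -6 + 28*4 = -6 + 112 = 106)
S*L(c) = 106*(4/7) = 424/7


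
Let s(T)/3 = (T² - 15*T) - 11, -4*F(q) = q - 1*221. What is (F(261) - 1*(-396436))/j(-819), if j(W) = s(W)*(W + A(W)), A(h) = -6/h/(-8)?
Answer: -144299064/610871669215 ≈ -0.00023622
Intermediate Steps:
A(h) = 3/(4*h) (A(h) = -6/h*(-⅛) = 3/(4*h))
F(q) = 221/4 - q/4 (F(q) = -(q - 1*221)/4 = -(q - 221)/4 = -(-221 + q)/4 = 221/4 - q/4)
s(T) = -33 - 45*T + 3*T² (s(T) = 3*((T² - 15*T) - 11) = 3*(-11 + T² - 15*T) = -33 - 45*T + 3*T²)
j(W) = (W + 3/(4*W))*(-33 - 45*W + 3*W²) (j(W) = (-33 - 45*W + 3*W²)*(W + 3/(4*W)) = (W + 3/(4*W))*(-33 - 45*W + 3*W²))
(F(261) - 1*(-396436))/j(-819) = ((221/4 - ¼*261) - 1*(-396436))/((-¾*(3 + 4*(-819)²)*(11 - 1*(-819)² + 15*(-819))/(-819))) = ((221/4 - 261/4) + 396436)/((-¾*(-1/819)*(3 + 4*670761)*(11 - 1*670761 - 12285))) = (-10 + 396436)/((-¾*(-1/819)*(3 + 2683044)*(11 - 670761 - 12285))) = 396426/((-¾*(-1/819)*2683047*(-683035))) = 396426/(-610871669215/364) = 396426*(-364/610871669215) = -144299064/610871669215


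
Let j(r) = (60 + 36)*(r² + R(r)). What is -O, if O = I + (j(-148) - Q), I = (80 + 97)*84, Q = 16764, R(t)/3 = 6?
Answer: -2102616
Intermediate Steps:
R(t) = 18 (R(t) = 3*6 = 18)
j(r) = 1728 + 96*r² (j(r) = (60 + 36)*(r² + 18) = 96*(18 + r²) = 1728 + 96*r²)
I = 14868 (I = 177*84 = 14868)
O = 2102616 (O = 14868 + ((1728 + 96*(-148)²) - 1*16764) = 14868 + ((1728 + 96*21904) - 16764) = 14868 + ((1728 + 2102784) - 16764) = 14868 + (2104512 - 16764) = 14868 + 2087748 = 2102616)
-O = -1*2102616 = -2102616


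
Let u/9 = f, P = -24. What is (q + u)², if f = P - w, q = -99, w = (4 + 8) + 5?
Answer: 219024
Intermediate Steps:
w = 17 (w = 12 + 5 = 17)
f = -41 (f = -24 - 1*17 = -24 - 17 = -41)
u = -369 (u = 9*(-41) = -369)
(q + u)² = (-99 - 369)² = (-468)² = 219024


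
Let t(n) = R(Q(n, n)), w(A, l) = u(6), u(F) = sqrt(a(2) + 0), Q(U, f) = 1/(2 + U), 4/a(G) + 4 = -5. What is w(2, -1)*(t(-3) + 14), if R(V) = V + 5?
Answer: 12*I ≈ 12.0*I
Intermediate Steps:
a(G) = -4/9 (a(G) = 4/(-4 - 5) = 4/(-9) = 4*(-1/9) = -4/9)
u(F) = 2*I/3 (u(F) = sqrt(-4/9 + 0) = sqrt(-4/9) = 2*I/3)
w(A, l) = 2*I/3
R(V) = 5 + V
t(n) = 5 + 1/(2 + n)
w(2, -1)*(t(-3) + 14) = (2*I/3)*((11 + 5*(-3))/(2 - 3) + 14) = (2*I/3)*((11 - 15)/(-1) + 14) = (2*I/3)*(-1*(-4) + 14) = (2*I/3)*(4 + 14) = (2*I/3)*18 = 12*I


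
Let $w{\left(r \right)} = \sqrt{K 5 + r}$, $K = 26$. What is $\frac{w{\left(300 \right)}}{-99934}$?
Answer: $- \frac{\sqrt{430}}{99934} \approx -0.0002075$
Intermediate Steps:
$w{\left(r \right)} = \sqrt{130 + r}$ ($w{\left(r \right)} = \sqrt{26 \cdot 5 + r} = \sqrt{130 + r}$)
$\frac{w{\left(300 \right)}}{-99934} = \frac{\sqrt{130 + 300}}{-99934} = \sqrt{430} \left(- \frac{1}{99934}\right) = - \frac{\sqrt{430}}{99934}$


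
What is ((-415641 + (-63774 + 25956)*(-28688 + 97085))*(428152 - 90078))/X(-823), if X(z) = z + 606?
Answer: 874615486756638/217 ≈ 4.0305e+12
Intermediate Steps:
X(z) = 606 + z
((-415641 + (-63774 + 25956)*(-28688 + 97085))*(428152 - 90078))/X(-823) = ((-415641 + (-63774 + 25956)*(-28688 + 97085))*(428152 - 90078))/(606 - 823) = ((-415641 - 37818*68397)*338074)/(-217) = ((-415641 - 2586637746)*338074)*(-1/217) = -2587053387*338074*(-1/217) = -874615486756638*(-1/217) = 874615486756638/217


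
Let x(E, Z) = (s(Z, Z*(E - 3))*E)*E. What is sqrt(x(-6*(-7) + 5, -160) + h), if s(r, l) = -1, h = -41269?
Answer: I*sqrt(43478) ≈ 208.51*I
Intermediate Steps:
x(E, Z) = -E**2 (x(E, Z) = (-E)*E = -E**2)
sqrt(x(-6*(-7) + 5, -160) + h) = sqrt(-(-6*(-7) + 5)**2 - 41269) = sqrt(-(42 + 5)**2 - 41269) = sqrt(-1*47**2 - 41269) = sqrt(-1*2209 - 41269) = sqrt(-2209 - 41269) = sqrt(-43478) = I*sqrt(43478)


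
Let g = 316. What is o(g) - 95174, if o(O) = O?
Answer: -94858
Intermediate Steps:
o(g) - 95174 = 316 - 95174 = -94858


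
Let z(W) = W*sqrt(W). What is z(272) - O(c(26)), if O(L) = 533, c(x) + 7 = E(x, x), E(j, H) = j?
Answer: -533 + 1088*sqrt(17) ≈ 3952.9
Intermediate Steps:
c(x) = -7 + x
z(W) = W**(3/2)
z(272) - O(c(26)) = 272**(3/2) - 1*533 = 1088*sqrt(17) - 533 = -533 + 1088*sqrt(17)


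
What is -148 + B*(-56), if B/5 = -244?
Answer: 68172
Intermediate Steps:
B = -1220 (B = 5*(-244) = -1220)
-148 + B*(-56) = -148 - 1220*(-56) = -148 + 68320 = 68172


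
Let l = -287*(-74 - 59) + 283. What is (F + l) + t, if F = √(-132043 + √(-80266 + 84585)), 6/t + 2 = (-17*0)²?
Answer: 38451 + √(-132043 + √4319) ≈ 38451.0 + 363.29*I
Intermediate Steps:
t = -3 (t = 6/(-2 + (-17*0)²) = 6/(-2 + 0²) = 6/(-2 + 0) = 6/(-2) = 6*(-½) = -3)
l = 38454 (l = -287*(-133) + 283 = 38171 + 283 = 38454)
F = √(-132043 + √4319) ≈ 363.29*I
(F + l) + t = (√(-132043 + √4319) + 38454) - 3 = (38454 + √(-132043 + √4319)) - 3 = 38451 + √(-132043 + √4319)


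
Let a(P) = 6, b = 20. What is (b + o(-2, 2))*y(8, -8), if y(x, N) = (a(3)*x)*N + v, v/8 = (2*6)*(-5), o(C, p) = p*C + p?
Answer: -15552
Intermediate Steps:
o(C, p) = p + C*p (o(C, p) = C*p + p = p + C*p)
v = -480 (v = 8*((2*6)*(-5)) = 8*(12*(-5)) = 8*(-60) = -480)
y(x, N) = -480 + 6*N*x (y(x, N) = (6*x)*N - 480 = 6*N*x - 480 = -480 + 6*N*x)
(b + o(-2, 2))*y(8, -8) = (20 + 2*(1 - 2))*(-480 + 6*(-8)*8) = (20 + 2*(-1))*(-480 - 384) = (20 - 2)*(-864) = 18*(-864) = -15552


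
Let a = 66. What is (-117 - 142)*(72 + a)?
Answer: -35742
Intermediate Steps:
(-117 - 142)*(72 + a) = (-117 - 142)*(72 + 66) = -259*138 = -35742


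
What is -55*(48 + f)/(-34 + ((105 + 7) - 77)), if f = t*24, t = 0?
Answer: -2640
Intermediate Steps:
f = 0 (f = 0*24 = 0)
-55*(48 + f)/(-34 + ((105 + 7) - 77)) = -55*(48 + 0)/(-34 + ((105 + 7) - 77)) = -2640/(-34 + (112 - 77)) = -2640/(-34 + 35) = -2640/1 = -2640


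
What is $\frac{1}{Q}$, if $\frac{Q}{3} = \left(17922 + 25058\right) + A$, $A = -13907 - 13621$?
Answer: $\frac{1}{46356} \approx 2.1572 \cdot 10^{-5}$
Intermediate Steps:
$A = -27528$ ($A = -13907 - 13621 = -27528$)
$Q = 46356$ ($Q = 3 \left(\left(17922 + 25058\right) - 27528\right) = 3 \left(42980 - 27528\right) = 3 \cdot 15452 = 46356$)
$\frac{1}{Q} = \frac{1}{46356}$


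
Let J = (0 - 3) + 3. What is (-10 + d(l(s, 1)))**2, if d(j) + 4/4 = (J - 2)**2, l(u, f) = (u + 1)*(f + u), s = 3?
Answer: 49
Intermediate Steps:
J = 0 (J = -3 + 3 = 0)
l(u, f) = (1 + u)*(f + u)
d(j) = 3 (d(j) = -1 + (0 - 2)**2 = -1 + (-2)**2 = -1 + 4 = 3)
(-10 + d(l(s, 1)))**2 = (-10 + 3)**2 = (-7)**2 = 49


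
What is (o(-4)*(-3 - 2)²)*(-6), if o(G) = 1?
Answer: -150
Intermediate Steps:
(o(-4)*(-3 - 2)²)*(-6) = (1*(-3 - 2)²)*(-6) = (1*(-5)²)*(-6) = (1*25)*(-6) = 25*(-6) = -150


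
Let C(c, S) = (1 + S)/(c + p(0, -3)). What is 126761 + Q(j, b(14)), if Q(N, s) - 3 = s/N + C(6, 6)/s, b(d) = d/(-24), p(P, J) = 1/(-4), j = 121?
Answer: 4233340687/33396 ≈ 1.2676e+5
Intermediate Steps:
p(P, J) = -1/4 (p(P, J) = 1*(-1/4) = -1/4)
C(c, S) = (1 + S)/(-1/4 + c) (C(c, S) = (1 + S)/(c - 1/4) = (1 + S)/(-1/4 + c))
b(d) = -d/24 (b(d) = d*(-1/24) = -d/24)
Q(N, s) = 3 + 28/(23*s) + s/N (Q(N, s) = 3 + (s/N + (4*(1 + 6)/(-1 + 4*6))/s) = 3 + (s/N + (4*7/(-1 + 24))/s) = 3 + (s/N + (4*7/23)/s) = 3 + (s/N + (4*(1/23)*7)/s) = 3 + (s/N + 28/(23*s)) = 3 + (28/(23*s) + s/N) = 3 + 28/(23*s) + s/N)
126761 + Q(j, b(14)) = 126761 + (3 + 28/(23*((-1/24*14))) - 1/24*14/121) = 126761 + (3 + 28/(23*(-7/12)) - 7/12*1/121) = 126761 + (3 + (28/23)*(-12/7) - 7/1452) = 126761 + (3 - 48/23 - 7/1452) = 126761 + 30331/33396 = 4233340687/33396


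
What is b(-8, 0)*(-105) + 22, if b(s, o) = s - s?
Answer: 22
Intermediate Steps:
b(s, o) = 0
b(-8, 0)*(-105) + 22 = 0*(-105) + 22 = 0 + 22 = 22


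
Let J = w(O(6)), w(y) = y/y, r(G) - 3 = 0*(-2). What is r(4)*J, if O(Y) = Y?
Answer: 3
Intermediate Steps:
r(G) = 3 (r(G) = 3 + 0*(-2) = 3 + 0 = 3)
w(y) = 1
J = 1
r(4)*J = 3*1 = 3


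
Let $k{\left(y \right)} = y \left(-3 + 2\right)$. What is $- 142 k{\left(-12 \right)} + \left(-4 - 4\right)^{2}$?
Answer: $-1640$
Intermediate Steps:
$k{\left(y \right)} = - y$ ($k{\left(y \right)} = y \left(-1\right) = - y$)
$- 142 k{\left(-12 \right)} + \left(-4 - 4\right)^{2} = - 142 \left(\left(-1\right) \left(-12\right)\right) + \left(-4 - 4\right)^{2} = \left(-142\right) 12 + \left(-8\right)^{2} = -1704 + 64 = -1640$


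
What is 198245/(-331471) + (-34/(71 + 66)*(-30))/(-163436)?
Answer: -158542455920/265067083099 ≈ -0.59812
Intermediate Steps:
198245/(-331471) + (-34/(71 + 66)*(-30))/(-163436) = 198245*(-1/331471) + (-34/137*(-30))*(-1/163436) = -198245/331471 + (-34*1/137*(-30))*(-1/163436) = -198245/331471 - 34/137*(-30)*(-1/163436) = -198245/331471 + (1020/137)*(-1/163436) = -198245/331471 - 255/5597683 = -158542455920/265067083099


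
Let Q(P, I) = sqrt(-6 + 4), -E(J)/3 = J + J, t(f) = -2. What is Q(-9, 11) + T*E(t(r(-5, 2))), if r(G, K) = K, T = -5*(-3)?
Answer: 180 + I*sqrt(2) ≈ 180.0 + 1.4142*I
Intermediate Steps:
T = 15
E(J) = -6*J (E(J) = -3*(J + J) = -6*J)
Q(P, I) = I*sqrt(2) (Q(P, I) = sqrt(-2) = I*sqrt(2))
Q(-9, 11) + T*E(t(r(-5, 2))) = I*sqrt(2) + 15*(-6*(-2)) = I*sqrt(2) + 15*12 = I*sqrt(2) + 180 = 180 + I*sqrt(2)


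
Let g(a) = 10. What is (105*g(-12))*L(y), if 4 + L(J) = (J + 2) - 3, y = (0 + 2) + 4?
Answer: 1050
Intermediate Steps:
y = 6 (y = 2 + 4 = 6)
L(J) = -5 + J (L(J) = -4 + ((J + 2) - 3) = -4 + ((2 + J) - 3) = -4 + (-1 + J) = -5 + J)
(105*g(-12))*L(y) = (105*10)*(-5 + 6) = 1050*1 = 1050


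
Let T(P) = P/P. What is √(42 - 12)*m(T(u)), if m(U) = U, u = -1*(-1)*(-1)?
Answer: √30 ≈ 5.4772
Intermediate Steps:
u = -1 (u = 1*(-1) = -1)
T(P) = 1
√(42 - 12)*m(T(u)) = √(42 - 12)*1 = √30*1 = √30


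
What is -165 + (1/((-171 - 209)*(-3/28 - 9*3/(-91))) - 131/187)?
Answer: -203130247/1225785 ≈ -165.71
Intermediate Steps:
-165 + (1/((-171 - 209)*(-3/28 - 9*3/(-91))) - 131/187) = -165 + (1/((-380)*(-3*1/28 - 27*(-1/91))) - 131*1/187) = -165 + (-1/(380*(-3/28 + 27/91)) - 131/187) = -165 + (-1/(380*69/364) - 131/187) = -165 + (-1/380*364/69 - 131/187) = -165 + (-91/6555 - 131/187) = -165 - 875722/1225785 = -203130247/1225785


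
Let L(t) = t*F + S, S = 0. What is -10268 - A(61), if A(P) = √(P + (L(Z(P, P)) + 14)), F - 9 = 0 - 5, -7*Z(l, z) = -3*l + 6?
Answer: -10268 - 3*√959/7 ≈ -10281.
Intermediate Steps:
Z(l, z) = -6/7 + 3*l/7 (Z(l, z) = -(-3*l + 6)/7 = -(6 - 3*l)/7 = -6/7 + 3*l/7)
F = 4 (F = 9 + (0 - 5) = 9 - 5 = 4)
L(t) = 4*t (L(t) = t*4 + 0 = 4*t + 0 = 4*t)
A(P) = √(74/7 + 19*P/7) (A(P) = √(P + (4*(-6/7 + 3*P/7) + 14)) = √(P + ((-24/7 + 12*P/7) + 14)) = √(P + (74/7 + 12*P/7)) = √(74/7 + 19*P/7))
-10268 - A(61) = -10268 - √(518 + 133*61)/7 = -10268 - √(518 + 8113)/7 = -10268 - √8631/7 = -10268 - 3*√959/7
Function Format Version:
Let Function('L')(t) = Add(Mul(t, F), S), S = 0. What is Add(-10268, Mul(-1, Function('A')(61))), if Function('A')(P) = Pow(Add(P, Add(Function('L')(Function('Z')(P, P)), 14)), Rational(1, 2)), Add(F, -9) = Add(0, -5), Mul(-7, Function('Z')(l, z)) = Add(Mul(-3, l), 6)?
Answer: Add(-10268, Mul(Rational(-3, 7), Pow(959, Rational(1, 2)))) ≈ -10281.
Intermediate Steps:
Function('Z')(l, z) = Add(Rational(-6, 7), Mul(Rational(3, 7), l)) (Function('Z')(l, z) = Mul(Rational(-1, 7), Add(Mul(-3, l), 6)) = Mul(Rational(-1, 7), Add(6, Mul(-3, l))) = Add(Rational(-6, 7), Mul(Rational(3, 7), l)))
F = 4 (F = Add(9, Add(0, -5)) = Add(9, -5) = 4)
Function('L')(t) = Mul(4, t) (Function('L')(t) = Add(Mul(t, 4), 0) = Add(Mul(4, t), 0) = Mul(4, t))
Function('A')(P) = Pow(Add(Rational(74, 7), Mul(Rational(19, 7), P)), Rational(1, 2)) (Function('A')(P) = Pow(Add(P, Add(Mul(4, Add(Rational(-6, 7), Mul(Rational(3, 7), P))), 14)), Rational(1, 2)) = Pow(Add(P, Add(Add(Rational(-24, 7), Mul(Rational(12, 7), P)), 14)), Rational(1, 2)) = Pow(Add(P, Add(Rational(74, 7), Mul(Rational(12, 7), P))), Rational(1, 2)) = Pow(Add(Rational(74, 7), Mul(Rational(19, 7), P)), Rational(1, 2)))
Add(-10268, Mul(-1, Function('A')(61))) = Add(-10268, Mul(-1, Mul(Rational(1, 7), Pow(Add(518, Mul(133, 61)), Rational(1, 2))))) = Add(-10268, Mul(-1, Mul(Rational(1, 7), Pow(Add(518, 8113), Rational(1, 2))))) = Add(-10268, Mul(-1, Mul(Rational(1, 7), Pow(8631, Rational(1, 2))))) = Add(-10268, Mul(-1, Mul(Rational(1, 7), Mul(3, Pow(959, Rational(1, 2)))))) = Add(-10268, Mul(-1, Mul(Rational(3, 7), Pow(959, Rational(1, 2))))) = Add(-10268, Mul(Rational(-3, 7), Pow(959, Rational(1, 2))))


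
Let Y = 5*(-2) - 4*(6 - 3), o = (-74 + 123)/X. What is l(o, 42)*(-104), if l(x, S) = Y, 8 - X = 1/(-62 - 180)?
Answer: 2288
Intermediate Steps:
X = 1937/242 (X = 8 - 1/(-62 - 180) = 8 - 1/(-242) = 8 - 1*(-1/242) = 8 + 1/242 = 1937/242 ≈ 8.0041)
o = 11858/1937 (o = (-74 + 123)/(1937/242) = 49*(242/1937) = 11858/1937 ≈ 6.1218)
Y = -22 (Y = -10 - 4*3 = -10 - 12 = -22)
l(x, S) = -22
l(o, 42)*(-104) = -22*(-104) = 2288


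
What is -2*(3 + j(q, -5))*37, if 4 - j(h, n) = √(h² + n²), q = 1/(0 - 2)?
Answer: -518 + 37*√101 ≈ -146.15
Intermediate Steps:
q = -½ (q = 1/(-2) = -½ ≈ -0.50000)
j(h, n) = 4 - √(h² + n²)
-2*(3 + j(q, -5))*37 = -2*(3 + (4 - √((-½)² + (-5)²)))*37 = -2*(3 + (4 - √(¼ + 25)))*37 = -2*(3 + (4 - √(101/4)))*37 = -2*(3 + (4 - √101/2))*37 = -2*(7 - √101/2)*37 = (-14 + √101)*37 = -518 + 37*√101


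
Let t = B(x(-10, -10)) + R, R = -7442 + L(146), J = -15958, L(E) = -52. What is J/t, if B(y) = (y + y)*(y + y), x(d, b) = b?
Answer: 7979/3547 ≈ 2.2495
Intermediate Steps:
B(y) = 4*y² (B(y) = (2*y)*(2*y) = 4*y²)
R = -7494 (R = -7442 - 52 = -7494)
t = -7094 (t = 4*(-10)² - 7494 = 4*100 - 7494 = 400 - 7494 = -7094)
J/t = -15958/(-7094) = -15958*(-1/7094) = 7979/3547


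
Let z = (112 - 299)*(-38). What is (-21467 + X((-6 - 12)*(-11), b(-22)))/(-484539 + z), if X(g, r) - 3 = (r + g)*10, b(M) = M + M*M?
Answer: 14864/477433 ≈ 0.031133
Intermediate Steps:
b(M) = M + M**2
z = 7106 (z = -187*(-38) = 7106)
X(g, r) = 3 + 10*g + 10*r (X(g, r) = 3 + (r + g)*10 = 3 + (g + r)*10 = 3 + (10*g + 10*r) = 3 + 10*g + 10*r)
(-21467 + X((-6 - 12)*(-11), b(-22)))/(-484539 + z) = (-21467 + (3 + 10*((-6 - 12)*(-11)) + 10*(-22*(1 - 22))))/(-484539 + 7106) = (-21467 + (3 + 10*(-18*(-11)) + 10*(-22*(-21))))/(-477433) = (-21467 + (3 + 10*198 + 10*462))*(-1/477433) = (-21467 + (3 + 1980 + 4620))*(-1/477433) = (-21467 + 6603)*(-1/477433) = -14864*(-1/477433) = 14864/477433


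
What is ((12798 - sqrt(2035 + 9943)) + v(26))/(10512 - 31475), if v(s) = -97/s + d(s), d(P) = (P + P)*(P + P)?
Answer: -402955/545038 + sqrt(11978)/20963 ≈ -0.73409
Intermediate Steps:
d(P) = 4*P**2 (d(P) = (2*P)*(2*P) = 4*P**2)
v(s) = -97/s + 4*s**2
((12798 - sqrt(2035 + 9943)) + v(26))/(10512 - 31475) = ((12798 - sqrt(2035 + 9943)) + (-97 + 4*26**3)/26)/(10512 - 31475) = ((12798 - sqrt(11978)) + (-97 + 4*17576)/26)/(-20963) = ((12798 - sqrt(11978)) + (-97 + 70304)/26)*(-1/20963) = ((12798 - sqrt(11978)) + (1/26)*70207)*(-1/20963) = ((12798 - sqrt(11978)) + 70207/26)*(-1/20963) = (402955/26 - sqrt(11978))*(-1/20963) = -402955/545038 + sqrt(11978)/20963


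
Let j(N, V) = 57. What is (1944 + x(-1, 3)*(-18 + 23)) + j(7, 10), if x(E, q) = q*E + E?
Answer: 1981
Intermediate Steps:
x(E, q) = E + E*q (x(E, q) = E*q + E = E + E*q)
(1944 + x(-1, 3)*(-18 + 23)) + j(7, 10) = (1944 + (-(1 + 3))*(-18 + 23)) + 57 = (1944 - 1*4*5) + 57 = (1944 - 4*5) + 57 = (1944 - 20) + 57 = 1924 + 57 = 1981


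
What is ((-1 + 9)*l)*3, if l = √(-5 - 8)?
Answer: 24*I*√13 ≈ 86.533*I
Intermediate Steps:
l = I*√13 (l = √(-13) = I*√13 ≈ 3.6056*I)
((-1 + 9)*l)*3 = ((-1 + 9)*(I*√13))*3 = (8*(I*√13))*3 = (8*I*√13)*3 = 24*I*√13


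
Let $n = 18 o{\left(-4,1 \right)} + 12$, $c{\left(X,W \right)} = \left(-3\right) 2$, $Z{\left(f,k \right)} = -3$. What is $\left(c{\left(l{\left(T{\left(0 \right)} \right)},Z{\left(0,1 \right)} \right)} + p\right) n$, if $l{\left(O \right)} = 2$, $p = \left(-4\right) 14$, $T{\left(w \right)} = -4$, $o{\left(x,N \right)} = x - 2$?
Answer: $5952$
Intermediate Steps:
$o{\left(x,N \right)} = -2 + x$
$p = -56$
$c{\left(X,W \right)} = -6$
$n = -96$ ($n = 18 \left(-2 - 4\right) + 12 = 18 \left(-6\right) + 12 = -108 + 12 = -96$)
$\left(c{\left(l{\left(T{\left(0 \right)} \right)},Z{\left(0,1 \right)} \right)} + p\right) n = \left(-6 - 56\right) \left(-96\right) = \left(-62\right) \left(-96\right) = 5952$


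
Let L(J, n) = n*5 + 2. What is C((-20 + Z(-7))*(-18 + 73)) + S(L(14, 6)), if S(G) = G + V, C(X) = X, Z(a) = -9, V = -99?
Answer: -1662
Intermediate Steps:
L(J, n) = 2 + 5*n (L(J, n) = 5*n + 2 = 2 + 5*n)
S(G) = -99 + G (S(G) = G - 99 = -99 + G)
C((-20 + Z(-7))*(-18 + 73)) + S(L(14, 6)) = (-20 - 9)*(-18 + 73) + (-99 + (2 + 5*6)) = -29*55 + (-99 + (2 + 30)) = -1595 + (-99 + 32) = -1595 - 67 = -1662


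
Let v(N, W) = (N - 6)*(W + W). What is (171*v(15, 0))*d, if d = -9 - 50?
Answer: 0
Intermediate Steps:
v(N, W) = 2*W*(-6 + N) (v(N, W) = (-6 + N)*(2*W) = 2*W*(-6 + N))
d = -59
(171*v(15, 0))*d = (171*(2*0*(-6 + 15)))*(-59) = (171*(2*0*9))*(-59) = (171*0)*(-59) = 0*(-59) = 0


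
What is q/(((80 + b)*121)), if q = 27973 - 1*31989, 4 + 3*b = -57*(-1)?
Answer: -12048/35453 ≈ -0.33983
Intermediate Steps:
b = 53/3 (b = -4/3 + (-57*(-1))/3 = -4/3 + (⅓)*57 = -4/3 + 19 = 53/3 ≈ 17.667)
q = -4016 (q = 27973 - 31989 = -4016)
q/(((80 + b)*121)) = -4016*1/(121*(80 + 53/3)) = -4016/((293/3)*121) = -4016/35453/3 = -4016*3/35453 = -12048/35453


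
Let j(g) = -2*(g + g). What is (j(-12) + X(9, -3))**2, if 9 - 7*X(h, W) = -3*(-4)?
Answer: 110889/49 ≈ 2263.0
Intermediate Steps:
j(g) = -4*g
X(h, W) = -3/7 (X(h, W) = 9/7 - (-3)*(-4)/7 = 9/7 - 1/7*12 = 9/7 - 12/7 = -3/7)
(j(-12) + X(9, -3))**2 = (-4*(-12) - 3/7)**2 = (48 - 3/7)**2 = (333/7)**2 = 110889/49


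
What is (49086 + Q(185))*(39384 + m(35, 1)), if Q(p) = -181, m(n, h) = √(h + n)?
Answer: 1926367950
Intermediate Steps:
(49086 + Q(185))*(39384 + m(35, 1)) = (49086 - 181)*(39384 + √(1 + 35)) = 48905*(39384 + √36) = 48905*(39384 + 6) = 48905*39390 = 1926367950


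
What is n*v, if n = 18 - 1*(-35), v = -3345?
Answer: -177285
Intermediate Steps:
n = 53 (n = 18 + 35 = 53)
n*v = 53*(-3345) = -177285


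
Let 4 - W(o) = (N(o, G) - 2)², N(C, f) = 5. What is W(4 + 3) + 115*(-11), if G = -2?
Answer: -1270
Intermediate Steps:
W(o) = -5 (W(o) = 4 - (5 - 2)² = 4 - 1*3² = 4 - 1*9 = 4 - 9 = -5)
W(4 + 3) + 115*(-11) = -5 + 115*(-11) = -5 - 1265 = -1270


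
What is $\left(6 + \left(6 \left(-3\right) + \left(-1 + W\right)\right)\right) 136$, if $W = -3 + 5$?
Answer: $-1496$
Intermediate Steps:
$W = 2$
$\left(6 + \left(6 \left(-3\right) + \left(-1 + W\right)\right)\right) 136 = \left(6 + \left(6 \left(-3\right) + \left(-1 + 2\right)\right)\right) 136 = \left(6 + \left(-18 + 1\right)\right) 136 = \left(6 - 17\right) 136 = \left(-11\right) 136 = -1496$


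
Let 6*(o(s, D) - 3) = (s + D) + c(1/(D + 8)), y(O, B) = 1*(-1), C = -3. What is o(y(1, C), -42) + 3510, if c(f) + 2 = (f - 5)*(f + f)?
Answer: 4052415/1156 ≈ 3505.6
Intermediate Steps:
c(f) = -2 + 2*f*(-5 + f) (c(f) = -2 + (f - 5)*(f + f) = -2 + (-5 + f)*(2*f) = -2 + 2*f*(-5 + f))
y(O, B) = -1
o(s, D) = 8/3 - 5/(3*(8 + D)) + 1/(3*(8 + D)²) + D/6 + s/6 (o(s, D) = 3 + ((s + D) + (-2 - 10/(D + 8) + 2*(1/(D + 8))²))/6 = 3 + ((D + s) + (-2 - 10/(8 + D) + 2*(1/(8 + D))²))/6 = 3 + ((D + s) + (-2 - 10/(8 + D) + 2/(8 + D)²))/6 = 3 + (-2 + D + s - 10/(8 + D) + 2/(8 + D)²)/6 = 3 + (-⅓ - 5/(3*(8 + D)) + 1/(3*(8 + D)²) + D/6 + s/6) = 8/3 - 5/(3*(8 + D)) + 1/(3*(8 + D)²) + D/6 + s/6)
o(y(1, C), -42) + 3510 = (8/3 - 5/(24 + 3*(-42)) + (⅙)*(-42) + (⅙)*(-1) + 8/(3*(8 - 42)³) + (⅓)*(-42)/(8 - 42)³) + 3510 = (8/3 - 5/(24 - 126) - 7 - ⅙ + (8/3)/(-34)³ + (⅓)*(-42)/(-34)³) + 3510 = (8/3 - 5/(-102) - 7 - ⅙ + (8/3)*(-1/39304) + (⅓)*(-42)*(-1/39304)) + 3510 = (8/3 - 5*(-1/102) - 7 - ⅙ - 1/14739 + 7/19652) + 3510 = (8/3 + 5/102 - 7 - ⅙ - 1/14739 + 7/19652) + 3510 = -5145/1156 + 3510 = 4052415/1156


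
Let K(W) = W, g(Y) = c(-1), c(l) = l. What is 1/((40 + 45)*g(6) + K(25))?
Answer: -1/60 ≈ -0.016667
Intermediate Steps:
g(Y) = -1
1/((40 + 45)*g(6) + K(25)) = 1/((40 + 45)*(-1) + 25) = 1/(85*(-1) + 25) = 1/(-85 + 25) = 1/(-60) = -1/60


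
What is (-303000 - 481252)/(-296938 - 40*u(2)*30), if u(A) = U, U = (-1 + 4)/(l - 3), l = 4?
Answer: 56018/21467 ≈ 2.6095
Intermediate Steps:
U = 3 (U = (-1 + 4)/(4 - 3) = 3/1 = 3*1 = 3)
u(A) = 3
(-303000 - 481252)/(-296938 - 40*u(2)*30) = (-303000 - 481252)/(-296938 - 40*3*30) = -784252/(-296938 - 120*30) = -784252/(-296938 - 3600) = -784252/(-300538) = -784252*(-1/300538) = 56018/21467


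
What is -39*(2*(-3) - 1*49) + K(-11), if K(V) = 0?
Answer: 2145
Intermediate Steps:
-39*(2*(-3) - 1*49) + K(-11) = -39*(2*(-3) - 1*49) + 0 = -39*(-6 - 49) + 0 = -39*(-55) + 0 = 2145 + 0 = 2145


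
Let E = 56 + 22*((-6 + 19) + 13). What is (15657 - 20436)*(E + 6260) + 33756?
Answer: -32883996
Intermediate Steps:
E = 628 (E = 56 + 22*(13 + 13) = 56 + 22*26 = 56 + 572 = 628)
(15657 - 20436)*(E + 6260) + 33756 = (15657 - 20436)*(628 + 6260) + 33756 = -4779*6888 + 33756 = -32917752 + 33756 = -32883996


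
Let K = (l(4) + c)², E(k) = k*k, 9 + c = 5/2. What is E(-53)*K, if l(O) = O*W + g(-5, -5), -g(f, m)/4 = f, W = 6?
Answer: 15800625/4 ≈ 3.9502e+6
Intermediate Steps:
g(f, m) = -4*f
l(O) = 20 + 6*O (l(O) = O*6 - 4*(-5) = 6*O + 20 = 20 + 6*O)
c = -13/2 (c = -9 + 5/2 = -13/2 ≈ -6.5000)
E(k) = k²
K = 5625/4 (K = ((20 + 6*4) - 13/2)² = ((20 + 24) - 13/2)² = (44 - 13/2)² = (75/2)² = 5625/4 ≈ 1406.3)
E(-53)*K = (-53)²*(5625/4) = 2809*(5625/4) = 15800625/4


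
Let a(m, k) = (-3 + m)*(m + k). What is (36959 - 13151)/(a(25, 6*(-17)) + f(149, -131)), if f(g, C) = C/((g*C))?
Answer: -1182464/84135 ≈ -14.054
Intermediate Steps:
f(g, C) = 1/g (f(g, C) = C/((C*g)) = C*(1/(C*g)) = 1/g)
a(m, k) = (-3 + m)*(k + m)
(36959 - 13151)/(a(25, 6*(-17)) + f(149, -131)) = (36959 - 13151)/((25² - 18*(-17) - 3*25 + (6*(-17))*25) + 1/149) = 23808/((625 - 3*(-102) - 75 - 102*25) + 1/149) = 23808/((625 + 306 - 75 - 2550) + 1/149) = 23808/(-1694 + 1/149) = 23808/(-252405/149) = 23808*(-149/252405) = -1182464/84135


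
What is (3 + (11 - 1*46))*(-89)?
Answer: 2848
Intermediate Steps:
(3 + (11 - 1*46))*(-89) = (3 + (11 - 46))*(-89) = (3 - 35)*(-89) = -32*(-89) = 2848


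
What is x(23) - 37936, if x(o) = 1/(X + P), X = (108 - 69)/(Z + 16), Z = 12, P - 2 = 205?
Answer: -221356532/5835 ≈ -37936.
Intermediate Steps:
P = 207 (P = 2 + 205 = 207)
X = 39/28 (X = (108 - 69)/(12 + 16) = 39/28 ≈ 1.3929)
x(o) = 28/5835 (x(o) = 1/(39/28 + 207) = 1/(5835/28) = 28/5835)
x(23) - 37936 = 28/5835 - 37936 = -221356532/5835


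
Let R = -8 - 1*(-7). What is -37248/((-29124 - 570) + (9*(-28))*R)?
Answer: 6208/4907 ≈ 1.2651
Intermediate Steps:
R = -1 (R = -8 + 7 = -1)
-37248/((-29124 - 570) + (9*(-28))*R) = -37248/((-29124 - 570) + (9*(-28))*(-1)) = -37248/(-29694 - 252*(-1)) = -37248/(-29694 + 252) = -37248/(-29442) = -37248*(-1/29442) = 6208/4907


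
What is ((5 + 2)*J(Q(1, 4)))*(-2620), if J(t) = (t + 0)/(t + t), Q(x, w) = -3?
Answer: -9170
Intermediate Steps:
J(t) = 1/2 (J(t) = t/((2*t)) = t*(1/(2*t)) = 1/2)
((5 + 2)*J(Q(1, 4)))*(-2620) = ((5 + 2)*(1/2))*(-2620) = (7*(1/2))*(-2620) = (7/2)*(-2620) = -9170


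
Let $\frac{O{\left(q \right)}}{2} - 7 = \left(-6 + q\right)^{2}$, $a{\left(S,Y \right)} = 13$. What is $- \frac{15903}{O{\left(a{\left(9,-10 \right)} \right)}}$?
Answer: $- \frac{15903}{112} \approx -141.99$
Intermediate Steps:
$O{\left(q \right)} = 14 + 2 \left(-6 + q\right)^{2}$
$- \frac{15903}{O{\left(a{\left(9,-10 \right)} \right)}} = - \frac{15903}{14 + 2 \left(-6 + 13\right)^{2}} = - \frac{15903}{14 + 2 \cdot 7^{2}} = - \frac{15903}{14 + 2 \cdot 49} = - \frac{15903}{14 + 98} = - \frac{15903}{112}$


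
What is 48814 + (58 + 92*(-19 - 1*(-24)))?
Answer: 49332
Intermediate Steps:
48814 + (58 + 92*(-19 - 1*(-24))) = 48814 + (58 + 92*(-19 + 24)) = 48814 + (58 + 92*5) = 48814 + (58 + 460) = 48814 + 518 = 49332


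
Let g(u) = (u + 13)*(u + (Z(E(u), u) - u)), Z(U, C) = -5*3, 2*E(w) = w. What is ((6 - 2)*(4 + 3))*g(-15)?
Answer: 840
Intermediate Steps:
E(w) = w/2
Z(U, C) = -15
g(u) = -195 - 15*u (g(u) = (u + 13)*(u + (-15 - u)) = (13 + u)*(-15) = -195 - 15*u)
((6 - 2)*(4 + 3))*g(-15) = ((6 - 2)*(4 + 3))*(-195 - 15*(-15)) = (4*7)*(-195 + 225) = 28*30 = 840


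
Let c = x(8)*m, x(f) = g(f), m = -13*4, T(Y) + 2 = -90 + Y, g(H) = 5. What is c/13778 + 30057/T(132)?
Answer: 207057473/275560 ≈ 751.41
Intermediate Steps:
T(Y) = -92 + Y (T(Y) = -2 + (-90 + Y) = -92 + Y)
m = -52
x(f) = 5
c = -260 (c = 5*(-52) = -260)
c/13778 + 30057/T(132) = -260/13778 + 30057/(-92 + 132) = -260*1/13778 + 30057/40 = -130/6889 + 30057*(1/40) = -130/6889 + 30057/40 = 207057473/275560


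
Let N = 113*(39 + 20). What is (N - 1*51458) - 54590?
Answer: -99381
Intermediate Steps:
N = 6667 (N = 113*59 = 6667)
(N - 1*51458) - 54590 = (6667 - 1*51458) - 54590 = (6667 - 51458) - 54590 = -44791 - 54590 = -99381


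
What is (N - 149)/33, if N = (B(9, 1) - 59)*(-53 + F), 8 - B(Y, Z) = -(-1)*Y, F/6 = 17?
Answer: -3089/33 ≈ -93.606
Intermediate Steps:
F = 102 (F = 6*17 = 102)
B(Y, Z) = 8 - Y (B(Y, Z) = 8 - (-1)*(-Y) = 8 - Y)
N = -2940 (N = ((8 - 1*9) - 59)*(-53 + 102) = ((8 - 9) - 59)*49 = (-1 - 59)*49 = -60*49 = -2940)
(N - 149)/33 = (-2940 - 149)/33 = (1/33)*(-3089) = -3089/33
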